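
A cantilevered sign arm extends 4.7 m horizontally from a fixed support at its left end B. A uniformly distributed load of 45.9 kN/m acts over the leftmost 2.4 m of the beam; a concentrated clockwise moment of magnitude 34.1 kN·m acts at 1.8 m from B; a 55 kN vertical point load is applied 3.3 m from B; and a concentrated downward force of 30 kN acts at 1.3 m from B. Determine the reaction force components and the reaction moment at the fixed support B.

Resultant of the distributed load: 45.9 × 2.4 = 110.16 kN at 1.2 m from B.
ΣF_x = 0: B_x = 0.
ΣF_y = 0: B_y − 45.9·2.4 − 55 − 30 = 0 → B_y = 195.2 kN.
ΣM about B: M_B − (45.9·2.4)·1.2 − 34.1 − 55·3.3 − 30·1.3 = 0 → M_B = 386.8 kN·m.

B_x = 0, B_y = 195.2 kN, M_B = 386.8 kN·m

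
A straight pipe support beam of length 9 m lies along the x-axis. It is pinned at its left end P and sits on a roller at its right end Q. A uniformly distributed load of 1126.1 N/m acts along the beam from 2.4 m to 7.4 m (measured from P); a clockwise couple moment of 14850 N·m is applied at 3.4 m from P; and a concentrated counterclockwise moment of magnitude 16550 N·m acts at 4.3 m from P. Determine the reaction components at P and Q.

Resultant of the distributed load: 1126.1 × 5 = 5630.5 N at 4.9 m from P.
ΣM about P: Q_y·9 − (1126.1·5)·4.9 − 14850 + 16550 = 0 → Q_y = 25889.45/9 = 2876.61 ≈ 2877 N.
ΣF_y = 0: P_y + 2876.61 − 1126.1·5 = 0 → P_y = 2754 N.
ΣF_x = 0: no horizontal applied forces, so P_x = 0.

P_x = 0, P_y = 2754 N, Q_y = 2877 N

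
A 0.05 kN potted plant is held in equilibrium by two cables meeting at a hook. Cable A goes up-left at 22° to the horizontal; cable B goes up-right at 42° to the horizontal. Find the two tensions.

ΣF_x = 0: −T_A·cos22° + T_B·cos42° = 0 → T_B = 1.24765·T_A.
ΣF_y = 0: T_A·sin22° + T_B·sin42° = 0.05.
Substitute: T_A·(0.374607 + 1.24765·0.669131) = 0.05 → T_A = 0.0413412 ≈ 0.04134 kN.
Then T_B = 1.24765 × 0.0413412 = 0.05158 kN.

T_A = 0.04134 kN, T_B = 0.05158 kN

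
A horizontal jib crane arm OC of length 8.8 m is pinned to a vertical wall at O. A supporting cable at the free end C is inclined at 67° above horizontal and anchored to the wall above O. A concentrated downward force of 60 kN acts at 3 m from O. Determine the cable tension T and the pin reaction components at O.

T = 22.22 kN, O_x = 8.682 kN, O_y = 39.55 kN

ΣM about O: T·sin67°·8.8 − 60·3 = 0 → T = 180/(8.8·0.920505) = 22.221 ≈ 22.22 kN.
ΣF_x = 0: O_x − T·cos67° = 0 → O_x = 22.221 × 0.390731 = 8.682 kN.
ΣF_y = 0: O_y + T·sin67° − 60 = 0 → O_y = 60 − 22.221 × 0.920505 = 39.55 kN.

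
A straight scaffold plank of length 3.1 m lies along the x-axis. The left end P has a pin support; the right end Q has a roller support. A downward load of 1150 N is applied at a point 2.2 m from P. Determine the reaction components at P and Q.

Moments about P: Q_y·3.1 − 1150·2.2 = 0 → Q_y = 2530/3.1 = 816.129 ≈ 816.1 N.
ΣF_y = 0: P_y + 816.129 − 1150 = 0 → P_y = 333.9 N.
ΣF_x = 0: no horizontal applied forces, so P_x = 0.

P_x = 0, P_y = 333.9 N, Q_y = 816.1 N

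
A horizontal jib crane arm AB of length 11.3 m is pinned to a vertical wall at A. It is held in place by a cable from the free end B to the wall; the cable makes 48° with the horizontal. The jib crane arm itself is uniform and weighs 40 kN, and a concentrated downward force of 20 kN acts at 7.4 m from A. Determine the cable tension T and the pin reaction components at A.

T = 44.54 kN, A_x = 29.80 kN, A_y = 26.90 kN

ΣM about A: T·sin48°·11.3 − 40·5.65 − 20·7.4 = 0 → T = 374/(11.3·0.743145) = 44.5369 ≈ 44.54 kN.
ΣF_x = 0: A_x − T·cos48° = 0 → A_x = 44.5369 × 0.669131 = 29.80 kN.
ΣF_y = 0: A_y + T·sin48° − 40 − 20 = 0 → A_y = 60 − 44.5369 × 0.743145 = 26.90 kN.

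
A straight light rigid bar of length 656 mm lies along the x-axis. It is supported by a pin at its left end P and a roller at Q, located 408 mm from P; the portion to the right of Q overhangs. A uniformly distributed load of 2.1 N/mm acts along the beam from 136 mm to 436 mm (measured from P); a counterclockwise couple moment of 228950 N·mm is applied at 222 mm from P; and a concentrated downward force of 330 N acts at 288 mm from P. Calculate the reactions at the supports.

Resultant of the distributed load: 2.1 × 300 = 630 N at 286 mm from P.
Moments about P: Q_y·408 − (2.1·300)·286 + 228950 − 330·288 = 0 → Q_y = 46270/408 = 113.407 ≈ 113.4 N.
ΣF_y = 0: P_y + 113.407 − 2.1·300 − 330 = 0 → P_y = 846.6 N.
ΣF_x = 0: no horizontal applied forces, so P_x = 0.

P_x = 0, P_y = 846.6 N, Q_y = 113.4 N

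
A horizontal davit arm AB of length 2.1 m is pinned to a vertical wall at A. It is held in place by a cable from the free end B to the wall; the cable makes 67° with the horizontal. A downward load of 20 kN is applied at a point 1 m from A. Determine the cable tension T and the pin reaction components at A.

T = 10.35 kN, A_x = 4.043 kN, A_y = 10.48 kN

ΣM about A: T·sin67°·2.1 − 20·1 = 0 → T = 20/(2.1·0.920505) = 10.3463 ≈ 10.35 kN.
ΣF_x = 0: A_x − T·cos67° = 0 → A_x = 10.3463 × 0.390731 = 4.043 kN.
ΣF_y = 0: A_y + T·sin67° − 20 = 0 → A_y = 20 − 10.3463 × 0.920505 = 10.48 kN.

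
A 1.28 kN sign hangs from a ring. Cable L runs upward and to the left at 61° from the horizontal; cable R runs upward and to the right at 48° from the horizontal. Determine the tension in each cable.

ΣF_x = 0: −T_L·cos61° + T_R·cos48° = 0 → T_R = 0.724537·T_L.
ΣF_y = 0: T_L·sin61° + T_R·sin48° = 1.28.
Substitute: T_L·(0.87462 + 0.724537·0.743145) = 1.28 → T_L = 0.905838 ≈ 0.9058 kN.
Then T_R = 0.724537 × 0.905838 = 0.6563 kN.

T_L = 0.9058 kN, T_R = 0.6563 kN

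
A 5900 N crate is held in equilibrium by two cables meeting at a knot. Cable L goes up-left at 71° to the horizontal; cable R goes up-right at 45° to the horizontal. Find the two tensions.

ΣF_x = 0: −T_L·cos71° + T_R·cos45° = 0 → T_R = 0.460423·T_L.
ΣF_y = 0: T_L·sin71° + T_R·sin45° = 5900.
Substitute: T_L·(0.945519 + 0.460423·0.707107) = 5900 → T_L = 4641.7 ≈ 4642 N.
Then T_R = 0.460423 × 4641.7 = 2137 N.

T_L = 4642 N, T_R = 2137 N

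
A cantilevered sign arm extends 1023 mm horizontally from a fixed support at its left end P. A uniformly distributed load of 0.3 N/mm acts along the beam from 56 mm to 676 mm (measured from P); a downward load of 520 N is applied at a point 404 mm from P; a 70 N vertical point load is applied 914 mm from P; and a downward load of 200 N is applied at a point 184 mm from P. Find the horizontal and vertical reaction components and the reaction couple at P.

Resultant of the distributed load: 0.3 × 620 = 186 N at 366 mm from P.
ΣF_x = 0: P_x = 0.
ΣF_y = 0: P_y − 0.3·620 − 520 − 70 − 200 = 0 → P_y = 976.0 N.
ΣM about P: M_P − (0.3·620)·366 − 520·404 − 70·914 − 200·184 = 0 → M_P = 378900 N·mm.

P_x = 0, P_y = 976.0 N, M_P = 378900 N·mm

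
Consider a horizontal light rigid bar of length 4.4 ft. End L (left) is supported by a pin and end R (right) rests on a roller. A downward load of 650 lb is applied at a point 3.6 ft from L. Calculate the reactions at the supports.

Taking moments about L: R_y·4.4 − 650·3.6 = 0 → R_y = 2340/4.4 = 531.818 ≈ 531.8 lb.
ΣF_y = 0: L_y + 531.818 − 650 = 0 → L_y = 118.2 lb.
ΣF_x = 0: no horizontal applied forces, so L_x = 0.

L_x = 0, L_y = 118.2 lb, R_y = 531.8 lb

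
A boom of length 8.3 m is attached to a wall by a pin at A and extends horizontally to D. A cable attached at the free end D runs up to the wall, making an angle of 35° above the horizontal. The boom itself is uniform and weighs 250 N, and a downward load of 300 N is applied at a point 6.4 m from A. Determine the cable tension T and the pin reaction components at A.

T = 621.2 N, A_x = 508.9 N, A_y = 193.7 N

ΣM about A: T·sin35°·8.3 − 250·4.15 − 300·6.4 = 0 → T = 2957.5/(8.3·0.573576) = 621.235 ≈ 621.2 N.
ΣF_x = 0: A_x − T·cos35° = 0 → A_x = 621.235 × 0.819152 = 508.9 N.
ΣF_y = 0: A_y + T·sin35° − 250 − 300 = 0 → A_y = 550 − 621.235 × 0.573576 = 193.7 N.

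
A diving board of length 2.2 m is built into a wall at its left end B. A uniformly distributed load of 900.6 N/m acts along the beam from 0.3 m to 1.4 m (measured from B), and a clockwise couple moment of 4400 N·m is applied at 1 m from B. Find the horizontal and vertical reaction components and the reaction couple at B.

Resultant of the distributed load: 900.6 × 1.1 = 990.66 N at 0.85 m from B.
ΣF_x = 0: B_x = 0.
ΣF_y = 0: B_y − 900.6·1.1 = 0 → B_y = 990.7 N.
ΣM about B: M_B − (900.6·1.1)·0.85 − 4400 = 0 → M_B = 5242 N·m.

B_x = 0, B_y = 990.7 N, M_B = 5242 N·m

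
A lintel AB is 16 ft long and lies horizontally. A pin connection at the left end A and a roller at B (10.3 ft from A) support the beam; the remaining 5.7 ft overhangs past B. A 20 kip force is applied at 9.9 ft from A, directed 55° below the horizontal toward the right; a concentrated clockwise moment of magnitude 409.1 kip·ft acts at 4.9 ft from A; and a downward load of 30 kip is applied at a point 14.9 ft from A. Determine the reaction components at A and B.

A_x = -11.47 kip, A_y = -52.48 kip, B_y = 98.86 kip

Taking moments about A: B_y·10.3 − 20·sin55°·9.9 − 409.1 − 30·14.9 = 0 → B_y = 1018.29/10.3 = 98.8631 ≈ 98.86 kip.
ΣF_y = 0: A_y + 98.8631 − 20·sin55° − 30 = 0 → A_y = -52.48 kip.
ΣF_x = 0: A_x + 20·cos55° = 0 → A_x = -11.47 kip.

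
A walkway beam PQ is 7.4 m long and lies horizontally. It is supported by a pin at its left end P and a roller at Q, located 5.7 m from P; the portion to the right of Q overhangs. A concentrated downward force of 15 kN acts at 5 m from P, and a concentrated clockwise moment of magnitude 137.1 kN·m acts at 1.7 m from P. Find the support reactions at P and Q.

ΣM about P: Q_y·5.7 − 15·5 − 137.1 = 0 → Q_y = 212.1/5.7 = 37.2105 ≈ 37.21 kN.
ΣF_y = 0: P_y + 37.2105 − 15 = 0 → P_y = -22.21 kN.
ΣF_x = 0: no horizontal applied forces, so P_x = 0.

P_x = 0, P_y = -22.21 kN, Q_y = 37.21 kN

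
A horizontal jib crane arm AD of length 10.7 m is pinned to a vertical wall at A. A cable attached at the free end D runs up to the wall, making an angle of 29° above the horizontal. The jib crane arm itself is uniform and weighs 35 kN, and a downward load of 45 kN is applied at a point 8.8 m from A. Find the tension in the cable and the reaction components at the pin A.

T = 112.4 kN, A_x = 98.34 kN, A_y = 25.49 kN

ΣM about A: T·sin29°·10.7 − 35·5.35 − 45·8.8 = 0 → T = 583.25/(10.7·0.48481) = 112.434 ≈ 112.4 kN.
ΣF_x = 0: A_x − T·cos29° = 0 → A_x = 112.434 × 0.87462 = 98.34 kN.
ΣF_y = 0: A_y + T·sin29° − 35 − 45 = 0 → A_y = 80 − 112.434 × 0.48481 = 25.49 kN.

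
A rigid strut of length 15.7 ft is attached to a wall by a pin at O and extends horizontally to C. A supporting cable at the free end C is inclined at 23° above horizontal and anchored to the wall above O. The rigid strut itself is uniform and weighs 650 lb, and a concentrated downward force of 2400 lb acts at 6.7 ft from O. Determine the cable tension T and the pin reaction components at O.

T = 3453 lb, O_x = 3179 lb, O_y = 1701 lb

ΣM about O: T·sin23°·15.7 − 650·7.85 − 2400·6.7 = 0 → T = 21182.5/(15.7·0.390731) = 3453.02 ≈ 3453 lb.
ΣF_x = 0: O_x − T·cos23° = 0 → O_x = 3453.02 × 0.920505 = 3179 lb.
ΣF_y = 0: O_y + T·sin23° − 650 − 2400 = 0 → O_y = 3050 − 3453.02 × 0.390731 = 1701 lb.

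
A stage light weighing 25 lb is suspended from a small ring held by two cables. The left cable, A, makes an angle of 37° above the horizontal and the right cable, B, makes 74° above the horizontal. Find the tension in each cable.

ΣF_x = 0: −T_A·cos37° + T_B·cos74° = 0 → T_B = 2.89741·T_A.
ΣF_y = 0: T_A·sin37° + T_B·sin74° = 25.
Substitute: T_A·(0.601815 + 2.89741·0.961262) = 25 → T_A = 7.3812 ≈ 7.381 lb.
Then T_B = 2.89741 × 7.3812 = 21.39 lb.

T_A = 7.381 lb, T_B = 21.39 lb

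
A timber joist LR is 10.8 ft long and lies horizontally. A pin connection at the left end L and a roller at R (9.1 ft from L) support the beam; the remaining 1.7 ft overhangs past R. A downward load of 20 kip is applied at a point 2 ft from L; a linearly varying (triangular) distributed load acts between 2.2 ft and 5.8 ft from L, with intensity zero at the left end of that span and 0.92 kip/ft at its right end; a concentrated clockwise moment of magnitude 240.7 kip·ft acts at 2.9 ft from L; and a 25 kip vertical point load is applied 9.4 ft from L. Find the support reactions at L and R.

L_x = 0, L_y = -10.85 kip, R_y = 57.51 kip

Resultant of the triangular load: ½ × 0.92 × 3.6 = 1.656 kip, acting at 4.6 ft from L (one-third of the span from the peak).
Moments about L: R_y·9.1 − 20·2 − (½·0.92·3.6)·4.6 − 240.7 − 25·9.4 = 0 → R_y = 523.3176/9.1 = 57.5074 ≈ 57.51 kip.
ΣF_y = 0: L_y + 57.5074 − 20 − ½·0.92·3.6 − 25 = 0 → L_y = -10.85 kip.
ΣF_x = 0: no horizontal applied forces, so L_x = 0.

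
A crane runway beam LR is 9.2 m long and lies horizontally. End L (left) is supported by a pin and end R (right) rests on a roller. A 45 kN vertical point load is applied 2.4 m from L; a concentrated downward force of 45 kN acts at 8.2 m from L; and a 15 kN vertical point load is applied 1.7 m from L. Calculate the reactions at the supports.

L_x = 0, L_y = 50.38 kN, R_y = 54.62 kN

Moments about L: R_y·9.2 − 45·2.4 − 45·8.2 − 15·1.7 = 0 → R_y = 502.5/9.2 = 54.6196 ≈ 54.62 kN.
ΣF_y = 0: L_y + 54.6196 − 45 − 45 − 15 = 0 → L_y = 50.38 kN.
ΣF_x = 0: no horizontal applied forces, so L_x = 0.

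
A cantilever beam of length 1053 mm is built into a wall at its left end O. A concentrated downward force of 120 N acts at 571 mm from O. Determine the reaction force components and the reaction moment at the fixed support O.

O_x = 0, O_y = 120.0 N, M_O = 68520 N·mm

ΣF_x = 0: O_x = 0.
ΣF_y = 0: O_y − 120 = 0 → O_y = 120.0 N.
ΣM about O: M_O − 120·571 = 0 → M_O = 68520 N·mm.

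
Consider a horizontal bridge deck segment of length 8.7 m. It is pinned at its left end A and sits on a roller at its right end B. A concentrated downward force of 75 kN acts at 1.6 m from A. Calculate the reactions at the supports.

A_x = 0, A_y = 61.21 kN, B_y = 13.79 kN

Taking moments about A: B_y·8.7 − 75·1.6 = 0 → B_y = 120/8.7 = 13.7931 ≈ 13.79 kN.
ΣF_y = 0: A_y + 13.7931 − 75 = 0 → A_y = 61.21 kN.
ΣF_x = 0: no horizontal applied forces, so A_x = 0.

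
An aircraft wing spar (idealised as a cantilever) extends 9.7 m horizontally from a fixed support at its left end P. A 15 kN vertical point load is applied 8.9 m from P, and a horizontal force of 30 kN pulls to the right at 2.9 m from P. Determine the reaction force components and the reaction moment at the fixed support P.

ΣF_x = 0: P_x + 30 = 0 → P_x = -30.00 kN.
ΣF_y = 0: P_y − 15 = 0 → P_y = 15.00 kN.
ΣM about P: M_P − 15·8.9 = 0 → M_P = 133.5 kN·m.

P_x = -30.00 kN, P_y = 15.00 kN, M_P = 133.5 kN·m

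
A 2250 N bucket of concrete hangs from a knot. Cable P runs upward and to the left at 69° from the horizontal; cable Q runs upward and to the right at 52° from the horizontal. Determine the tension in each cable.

ΣF_x = 0: −T_P·cos69° + T_Q·cos52° = 0 → T_Q = 0.582086·T_P.
ΣF_y = 0: T_P·sin69° + T_Q·sin52° = 2250.
Substitute: T_P·(0.93358 + 0.582086·0.788011) = 2250 → T_P = 1616.07 ≈ 1616 N.
Then T_Q = 0.582086 × 1616.07 = 940.7 N.

T_P = 1616 N, T_Q = 940.7 N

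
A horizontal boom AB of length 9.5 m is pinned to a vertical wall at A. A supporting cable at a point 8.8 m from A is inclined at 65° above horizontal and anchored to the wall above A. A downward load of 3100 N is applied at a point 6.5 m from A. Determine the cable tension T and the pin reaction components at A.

ΣM about A: T·sin65°·8.8 − 3100·6.5 = 0 → T = 20150/(8.8·0.906308) = 2526.48 ≈ 2526 N.
ΣF_x = 0: A_x − T·cos65° = 0 → A_x = 2526.48 × 0.422618 = 1068 N.
ΣF_y = 0: A_y + T·sin65° − 3100 = 0 → A_y = 3100 − 2526.48 × 0.906308 = 810.2 N.

T = 2526 N, A_x = 1068 N, A_y = 810.2 N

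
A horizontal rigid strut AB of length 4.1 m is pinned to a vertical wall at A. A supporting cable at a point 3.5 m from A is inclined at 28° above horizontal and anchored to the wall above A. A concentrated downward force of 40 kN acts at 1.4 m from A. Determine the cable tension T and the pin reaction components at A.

T = 34.08 kN, A_x = 30.09 kN, A_y = 24.00 kN

ΣM about A: T·sin28°·3.5 − 40·1.4 = 0 → T = 56/(3.5·0.469472) = 34.0808 ≈ 34.08 kN.
ΣF_x = 0: A_x − T·cos28° = 0 → A_x = 34.0808 × 0.882948 = 30.09 kN.
ΣF_y = 0: A_y + T·sin28° − 40 = 0 → A_y = 40 − 34.0808 × 0.469472 = 24.00 kN.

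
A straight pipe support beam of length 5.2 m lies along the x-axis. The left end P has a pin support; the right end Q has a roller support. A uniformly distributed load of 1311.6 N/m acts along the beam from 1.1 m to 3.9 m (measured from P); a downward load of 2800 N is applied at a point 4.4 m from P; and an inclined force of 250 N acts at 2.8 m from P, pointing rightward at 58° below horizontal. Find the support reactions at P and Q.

P_x = -132.5 N, P_y = 2435 N, Q_y = 4249 N

Resultant of the distributed load: 1311.6 × 2.8 = 3672.48 N at 2.5 m from P.
Taking moments about P: Q_y·5.2 − (1311.6·2.8)·2.5 − 2800·4.4 − 250·sin58°·2.8 = 0 → Q_y = 22094.8/5.2 = 4249 N.
ΣF_y = 0: P_y + 4249 − 1311.6·2.8 − 2800 − 250·sin58° = 0 → P_y = 2435 N.
ΣF_x = 0: P_x + 250·cos58° = 0 → P_x = -132.5 N.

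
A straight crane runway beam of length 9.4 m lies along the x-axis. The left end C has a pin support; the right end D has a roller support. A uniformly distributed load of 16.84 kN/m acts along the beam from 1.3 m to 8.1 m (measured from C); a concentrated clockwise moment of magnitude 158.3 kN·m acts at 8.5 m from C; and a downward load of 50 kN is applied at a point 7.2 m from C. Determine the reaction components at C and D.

C_x = 0, C_y = 52.12 kN, D_y = 112.4 kN

Resultant of the distributed load: 16.84 × 6.8 = 114.512 kN at 4.7 m from C.
ΣM about C: D_y·9.4 − (16.84·6.8)·4.7 − 158.3 − 50·7.2 = 0 → D_y = 1056.5064/9.4 = 112.394 ≈ 112.4 kN.
ΣF_y = 0: C_y + 112.394 − 16.84·6.8 − 50 = 0 → C_y = 52.12 kN.
ΣF_x = 0: no horizontal applied forces, so C_x = 0.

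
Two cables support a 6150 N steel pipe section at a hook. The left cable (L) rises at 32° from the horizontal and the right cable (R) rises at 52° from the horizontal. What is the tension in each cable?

ΣF_x = 0: −T_L·cos32° + T_R·cos52° = 0 → T_R = 1.37746·T_L.
ΣF_y = 0: T_L·sin32° + T_R·sin52° = 6150.
Substitute: T_L·(0.529919 + 1.37746·0.788011) = 6150 → T_L = 3807.17 ≈ 3807 N.
Then T_R = 1.37746 × 3807.17 = 5244 N.

T_L = 3807 N, T_R = 5244 N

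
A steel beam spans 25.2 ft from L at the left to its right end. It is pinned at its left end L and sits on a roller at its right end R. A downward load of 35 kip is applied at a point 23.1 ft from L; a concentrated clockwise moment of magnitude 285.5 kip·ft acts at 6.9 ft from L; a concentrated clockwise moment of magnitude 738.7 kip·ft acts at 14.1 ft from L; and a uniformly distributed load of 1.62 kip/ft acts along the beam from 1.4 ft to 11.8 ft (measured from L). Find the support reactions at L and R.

L_x = 0, L_y = -25.29 kip, R_y = 77.14 kip

Resultant of the distributed load: 1.62 × 10.4 = 16.848 kip at 6.6 ft from L.
Moments about L: R_y·25.2 − 35·23.1 − 285.5 − 738.7 − (1.62·10.4)·6.6 = 0 → R_y = 1943.8968/25.2 = 77.1388 ≈ 77.14 kip.
ΣF_y = 0: L_y + 77.1388 − 35 − 1.62·10.4 = 0 → L_y = -25.29 kip.
ΣF_x = 0: no horizontal applied forces, so L_x = 0.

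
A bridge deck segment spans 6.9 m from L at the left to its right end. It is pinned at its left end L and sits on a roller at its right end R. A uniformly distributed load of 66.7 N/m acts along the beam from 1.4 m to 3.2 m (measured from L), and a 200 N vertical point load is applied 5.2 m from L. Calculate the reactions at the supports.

L_x = 0, L_y = 129.3 N, R_y = 190.7 N

Resultant of the distributed load: 66.7 × 1.8 = 120.06 N at 2.3 m from L.
Moments about L: R_y·6.9 − (66.7·1.8)·2.3 − 200·5.2 = 0 → R_y = 1316.138/6.9 = 190.745 ≈ 190.7 N.
ΣF_y = 0: L_y + 190.745 − 66.7·1.8 − 200 = 0 → L_y = 129.3 N.
ΣF_x = 0: no horizontal applied forces, so L_x = 0.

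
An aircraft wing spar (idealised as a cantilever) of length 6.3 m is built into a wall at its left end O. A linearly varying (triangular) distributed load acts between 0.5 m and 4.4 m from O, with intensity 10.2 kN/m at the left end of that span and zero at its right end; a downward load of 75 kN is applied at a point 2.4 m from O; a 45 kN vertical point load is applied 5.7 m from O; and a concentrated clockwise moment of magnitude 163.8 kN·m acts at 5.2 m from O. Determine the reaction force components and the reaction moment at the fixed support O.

Resultant of the triangular load: ½ × 10.2 × 3.9 = 19.89 kN, acting at 1.8 m from O (one-third of the span from the peak).
ΣF_x = 0: O_x = 0.
ΣF_y = 0: O_y − ½·10.2·3.9 − 75 − 45 = 0 → O_y = 139.9 kN.
ΣM about O: M_O − (½·10.2·3.9)·1.8 − 75·2.4 − 45·5.7 − 163.8 = 0 → M_O = 636.1 kN·m.

O_x = 0, O_y = 139.9 kN, M_O = 636.1 kN·m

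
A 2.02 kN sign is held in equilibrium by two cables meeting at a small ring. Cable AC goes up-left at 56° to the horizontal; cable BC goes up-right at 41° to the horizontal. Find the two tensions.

T_AC = 1.536 kN, T_BC = 1.138 kN

ΣF_x = 0: −T_AC·cos56° + T_BC·cos41° = 0 → T_BC = 0.740938·T_AC.
ΣF_y = 0: T_AC·sin56° + T_BC·sin41° = 2.02.
Substitute: T_AC·(0.829038 + 0.740938·0.656059) = 2.02 → T_AC = 1.53596 ≈ 1.536 kN.
Then T_BC = 0.740938 × 1.53596 = 1.138 kN.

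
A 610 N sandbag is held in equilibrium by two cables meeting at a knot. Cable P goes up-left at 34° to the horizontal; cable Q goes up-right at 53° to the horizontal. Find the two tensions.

T_P = 367.6 N, T_Q = 506.4 N

ΣF_x = 0: −T_P·cos34° + T_Q·cos53° = 0 → T_Q = 1.37756·T_P.
ΣF_y = 0: T_P·sin34° + T_Q·sin53° = 610.
Substitute: T_P·(0.559193 + 1.37756·0.798636) = 610 → T_P = 367.611 ≈ 367.6 N.
Then T_Q = 1.37756 × 367.611 = 506.4 N.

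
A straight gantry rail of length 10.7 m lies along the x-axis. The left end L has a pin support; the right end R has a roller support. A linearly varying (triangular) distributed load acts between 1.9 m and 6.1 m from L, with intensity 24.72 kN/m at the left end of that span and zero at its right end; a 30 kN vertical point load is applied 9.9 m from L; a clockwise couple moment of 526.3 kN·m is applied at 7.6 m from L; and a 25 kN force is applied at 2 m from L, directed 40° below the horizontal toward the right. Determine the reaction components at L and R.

L_x = -19.15 kN, L_y = 2.024 kN, R_y = 95.96 kN

Resultant of the triangular load: ½ × 24.72 × 4.2 = 51.912 kN, acting at 3.3 m from L (one-third of the span from the peak).
Taking moments about L: R_y·10.7 − (½·24.72·4.2)·3.3 − 30·9.9 − 526.3 − 25·sin40°·2 = 0 → R_y = 1026.75/10.7 = 95.9579 ≈ 95.96 kN.
ΣF_y = 0: L_y + 95.9579 − ½·24.72·4.2 − 30 − 25·sin40° = 0 → L_y = 2.024 kN.
ΣF_x = 0: L_x + 25·cos40° = 0 → L_x = -19.15 kN.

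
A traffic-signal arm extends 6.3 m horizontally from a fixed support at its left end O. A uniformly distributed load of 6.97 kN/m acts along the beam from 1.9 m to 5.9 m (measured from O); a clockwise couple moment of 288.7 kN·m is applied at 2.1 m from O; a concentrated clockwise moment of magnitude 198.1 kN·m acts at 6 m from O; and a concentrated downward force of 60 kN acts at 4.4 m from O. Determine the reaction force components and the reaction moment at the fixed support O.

O_x = 0, O_y = 87.88 kN, M_O = 859.5 kN·m

Resultant of the distributed load: 6.97 × 4 = 27.88 kN at 3.9 m from O.
ΣF_x = 0: O_x = 0.
ΣF_y = 0: O_y − 6.97·4 − 60 = 0 → O_y = 87.88 kN.
ΣM about O: M_O − (6.97·4)·3.9 − 288.7 − 198.1 − 60·4.4 = 0 → M_O = 859.5 kN·m.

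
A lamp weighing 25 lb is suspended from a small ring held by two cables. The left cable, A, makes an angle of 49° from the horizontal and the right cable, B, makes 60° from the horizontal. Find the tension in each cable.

ΣF_x = 0: −T_A·cos49° + T_B·cos60° = 0 → T_B = 1.31212·T_A.
ΣF_y = 0: T_A·sin49° + T_B·sin60° = 25.
Substitute: T_A·(0.75471 + 1.31212·0.866025) = 25 → T_A = 13.2202 ≈ 13.22 lb.
Then T_B = 1.31212 × 13.2202 = 17.35 lb.

T_A = 13.22 lb, T_B = 17.35 lb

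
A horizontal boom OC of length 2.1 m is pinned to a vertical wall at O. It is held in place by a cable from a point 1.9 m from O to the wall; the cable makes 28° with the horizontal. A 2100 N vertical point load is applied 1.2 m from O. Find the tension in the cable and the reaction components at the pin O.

T = 2825 N, O_x = 2494 N, O_y = 773.7 N

ΣM about O: T·sin28°·1.9 − 2100·1.2 = 0 → T = 2520/(1.9·0.469472) = 2825.12 ≈ 2825 N.
ΣF_x = 0: O_x − T·cos28° = 0 → O_x = 2825.12 × 0.882948 = 2494 N.
ΣF_y = 0: O_y + T·sin28° − 2100 = 0 → O_y = 2100 − 2825.12 × 0.469472 = 773.7 N.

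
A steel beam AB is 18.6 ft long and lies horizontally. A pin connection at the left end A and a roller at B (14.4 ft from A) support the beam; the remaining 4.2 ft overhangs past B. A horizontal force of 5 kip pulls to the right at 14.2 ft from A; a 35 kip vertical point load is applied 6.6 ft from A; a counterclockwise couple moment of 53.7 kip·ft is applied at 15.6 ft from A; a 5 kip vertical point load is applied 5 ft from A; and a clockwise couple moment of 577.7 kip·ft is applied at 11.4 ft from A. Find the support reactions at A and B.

Moments about A: B_y·14.4 − 35·6.6 + 53.7 − 5·5 − 577.7 = 0 → B_y = 780/14.4 = 54.1667 ≈ 54.17 kip.
ΣF_y = 0: A_y + 54.1667 − 35 − 5 = 0 → A_y = -14.17 kip.
ΣF_x = 0: A_x + 5 = 0 → A_x = -5.000 kip.

A_x = -5.000 kip, A_y = -14.17 kip, B_y = 54.17 kip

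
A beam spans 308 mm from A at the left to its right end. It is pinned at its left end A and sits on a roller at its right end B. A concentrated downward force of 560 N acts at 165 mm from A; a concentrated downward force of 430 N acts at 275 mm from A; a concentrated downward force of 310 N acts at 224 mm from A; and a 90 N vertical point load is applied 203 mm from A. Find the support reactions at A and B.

ΣM about A: B_y·308 − 560·165 − 430·275 − 310·224 − 90·203 = 0 → B_y = 298360/308 = 968.701 ≈ 968.7 N.
ΣF_y = 0: A_y + 968.701 − 560 − 430 − 310 − 90 = 0 → A_y = 421.3 N.
ΣF_x = 0: no horizontal applied forces, so A_x = 0.

A_x = 0, A_y = 421.3 N, B_y = 968.7 N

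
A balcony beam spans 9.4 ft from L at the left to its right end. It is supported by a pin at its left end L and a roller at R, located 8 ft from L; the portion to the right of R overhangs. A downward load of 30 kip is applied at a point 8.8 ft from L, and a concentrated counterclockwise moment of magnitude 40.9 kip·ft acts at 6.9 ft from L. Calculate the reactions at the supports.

L_x = 0, L_y = 2.113 kip, R_y = 27.89 kip

ΣM about L: R_y·8 − 30·8.8 + 40.9 = 0 → R_y = 223.1/8 = 27.8875 ≈ 27.89 kip.
ΣF_y = 0: L_y + 27.8875 − 30 = 0 → L_y = 2.113 kip.
ΣF_x = 0: no horizontal applied forces, so L_x = 0.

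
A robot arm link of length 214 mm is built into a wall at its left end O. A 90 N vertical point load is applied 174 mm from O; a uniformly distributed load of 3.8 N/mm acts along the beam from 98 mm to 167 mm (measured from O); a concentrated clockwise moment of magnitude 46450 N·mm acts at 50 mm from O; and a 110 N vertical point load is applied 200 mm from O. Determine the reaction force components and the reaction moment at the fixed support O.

O_x = 0, O_y = 462.2 N, M_O = 118900 N·mm

Resultant of the distributed load: 3.8 × 69 = 262.2 N at 132.5 mm from O.
ΣF_x = 0: O_x = 0.
ΣF_y = 0: O_y − 90 − 3.8·69 − 110 = 0 → O_y = 462.2 N.
ΣM about O: M_O − 90·174 − (3.8·69)·132.5 − 46450 − 110·200 = 0 → M_O = 118900 N·mm.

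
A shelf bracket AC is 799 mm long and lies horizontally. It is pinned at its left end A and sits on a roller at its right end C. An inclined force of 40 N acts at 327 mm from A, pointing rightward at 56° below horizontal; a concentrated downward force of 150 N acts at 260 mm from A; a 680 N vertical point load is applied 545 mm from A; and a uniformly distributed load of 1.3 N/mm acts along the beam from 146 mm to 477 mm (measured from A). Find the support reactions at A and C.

Resultant of the distributed load: 1.3 × 331 = 430.3 N at 311.5 mm from A.
Moments about A: C_y·799 − 40·sin56°·327 − 150·260 − 680·545 − (1.3·331)·311.5 = 0 → C_y = 554482/799 = 693.97 ≈ 694.0 N.
ΣF_y = 0: A_y + 693.97 − 40·sin56° − 150 − 680 − 1.3·331 = 0 → A_y = 599.5 N.
ΣF_x = 0: A_x + 40·cos56° = 0 → A_x = -22.37 N.

A_x = -22.37 N, A_y = 599.5 N, C_y = 694.0 N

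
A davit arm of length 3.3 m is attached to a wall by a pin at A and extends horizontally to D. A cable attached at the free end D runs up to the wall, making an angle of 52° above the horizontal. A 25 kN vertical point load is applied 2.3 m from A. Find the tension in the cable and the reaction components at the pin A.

T = 22.11 kN, A_x = 13.61 kN, A_y = 7.576 kN

ΣM about A: T·sin52°·3.3 − 25·2.3 = 0 → T = 57.5/(3.3·0.788011) = 22.1117 ≈ 22.11 kN.
ΣF_x = 0: A_x − T·cos52° = 0 → A_x = 22.1117 × 0.615661 = 13.61 kN.
ΣF_y = 0: A_y + T·sin52° − 25 = 0 → A_y = 25 − 22.1117 × 0.788011 = 7.576 kN.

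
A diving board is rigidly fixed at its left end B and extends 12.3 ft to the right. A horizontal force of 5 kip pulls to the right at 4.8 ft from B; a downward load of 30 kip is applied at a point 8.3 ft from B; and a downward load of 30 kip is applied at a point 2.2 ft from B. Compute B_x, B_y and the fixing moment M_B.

ΣF_x = 0: B_x + 5 = 0 → B_x = -5.000 kip.
ΣF_y = 0: B_y − 30 − 30 = 0 → B_y = 60.00 kip.
ΣM about B: M_B − 30·8.3 − 30·2.2 = 0 → M_B = 315.0 kip·ft.

B_x = -5.000 kip, B_y = 60.00 kip, M_B = 315.0 kip·ft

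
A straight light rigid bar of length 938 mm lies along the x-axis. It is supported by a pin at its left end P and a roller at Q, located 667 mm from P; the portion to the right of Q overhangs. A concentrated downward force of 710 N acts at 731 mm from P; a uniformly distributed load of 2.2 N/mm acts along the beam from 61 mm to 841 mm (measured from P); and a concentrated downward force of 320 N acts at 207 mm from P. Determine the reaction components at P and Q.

P_x = 0, P_y = 708.3 N, Q_y = 2038 N

Resultant of the distributed load: 2.2 × 780 = 1716 N at 451 mm from P.
Taking moments about P: Q_y·667 − 710·731 − (2.2·780)·451 − 320·207 = 0 → Q_y = 1359166/667 = 2037.73 ≈ 2038 N.
ΣF_y = 0: P_y + 2037.73 − 710 − 2.2·780 − 320 = 0 → P_y = 708.3 N.
ΣF_x = 0: no horizontal applied forces, so P_x = 0.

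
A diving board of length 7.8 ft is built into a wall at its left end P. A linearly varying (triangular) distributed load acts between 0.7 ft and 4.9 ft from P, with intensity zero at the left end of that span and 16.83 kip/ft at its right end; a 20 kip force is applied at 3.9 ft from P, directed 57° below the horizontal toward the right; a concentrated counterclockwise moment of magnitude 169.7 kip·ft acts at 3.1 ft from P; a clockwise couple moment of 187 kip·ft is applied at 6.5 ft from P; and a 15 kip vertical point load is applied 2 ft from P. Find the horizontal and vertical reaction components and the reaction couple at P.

P_x = -10.89 kip, P_y = 67.12 kip, M_P = 236.4 kip·ft

Resultant of the triangular load: ½ × 16.83 × 4.2 = 35.343 kip, acting at 3.5 ft from P (one-third of the span from the peak).
ΣF_x = 0: P_x + 20·cos57° = 0 → P_x = -10.89 kip.
ΣF_y = 0: P_y − ½·16.83·4.2 − 20·sin57° − 15 = 0 → P_y = 67.12 kip.
ΣM about P: M_P − (½·16.83·4.2)·3.5 − 20·sin57°·3.9 + 169.7 − 187 − 15·2 = 0 → M_P = 236.4 kip·ft.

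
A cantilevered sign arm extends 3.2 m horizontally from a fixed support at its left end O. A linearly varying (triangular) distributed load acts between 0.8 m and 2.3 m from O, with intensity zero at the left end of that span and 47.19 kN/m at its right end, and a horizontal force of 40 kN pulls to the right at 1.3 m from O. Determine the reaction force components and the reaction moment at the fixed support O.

O_x = -40.00 kN, O_y = 35.39 kN, M_O = 63.71 kN·m

Resultant of the triangular load: ½ × 47.19 × 1.5 = 35.3925 kN, acting at 1.8 m from O (one-third of the span from the peak).
ΣF_x = 0: O_x + 40 = 0 → O_x = -40.00 kN.
ΣF_y = 0: O_y − ½·47.19·1.5 = 0 → O_y = 35.39 kN.
ΣM about O: M_O − (½·47.19·1.5)·1.8 = 0 → M_O = 63.71 kN·m.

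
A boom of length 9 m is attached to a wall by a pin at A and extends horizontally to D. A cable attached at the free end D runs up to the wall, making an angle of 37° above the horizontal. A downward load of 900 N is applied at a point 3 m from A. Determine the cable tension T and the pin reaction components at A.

T = 498.5 N, A_x = 398.1 N, A_y = 600.0 N

ΣM about A: T·sin37°·9 − 900·3 = 0 → T = 2700/(9·0.601815) = 498.492 ≈ 498.5 N.
ΣF_x = 0: A_x − T·cos37° = 0 → A_x = 498.492 × 0.798636 = 398.1 N.
ΣF_y = 0: A_y + T·sin37° − 900 = 0 → A_y = 900 − 498.492 × 0.601815 = 600.0 N.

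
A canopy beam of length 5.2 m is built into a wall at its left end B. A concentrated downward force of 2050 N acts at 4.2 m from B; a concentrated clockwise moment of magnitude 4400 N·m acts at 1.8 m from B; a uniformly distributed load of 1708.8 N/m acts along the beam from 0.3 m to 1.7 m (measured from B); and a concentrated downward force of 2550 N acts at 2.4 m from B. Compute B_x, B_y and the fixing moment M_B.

B_x = 0, B_y = 6992 N, M_B = 21520 N·m

Resultant of the distributed load: 1708.8 × 1.4 = 2392.32 N at 1 m from B.
ΣF_x = 0: B_x = 0.
ΣF_y = 0: B_y − 2050 − 1708.8·1.4 − 2550 = 0 → B_y = 6992 N.
ΣM about B: M_B − 2050·4.2 − 4400 − (1708.8·1.4)·1 − 2550·2.4 = 0 → M_B = 21520 N·m.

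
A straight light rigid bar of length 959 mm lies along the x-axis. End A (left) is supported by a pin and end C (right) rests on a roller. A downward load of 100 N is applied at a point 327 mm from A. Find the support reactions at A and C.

A_x = 0, A_y = 65.90 N, C_y = 34.10 N

ΣM about A: C_y·959 − 100·327 = 0 → C_y = 32700/959 = 34.098 ≈ 34.10 N.
ΣF_y = 0: A_y + 34.098 − 100 = 0 → A_y = 65.90 N.
ΣF_x = 0: no horizontal applied forces, so A_x = 0.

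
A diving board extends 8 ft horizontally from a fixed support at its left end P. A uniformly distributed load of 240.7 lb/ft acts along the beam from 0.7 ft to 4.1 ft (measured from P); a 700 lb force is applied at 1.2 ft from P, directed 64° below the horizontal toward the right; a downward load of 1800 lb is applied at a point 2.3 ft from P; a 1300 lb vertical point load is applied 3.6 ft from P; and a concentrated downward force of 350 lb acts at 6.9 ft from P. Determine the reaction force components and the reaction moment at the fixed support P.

Resultant of the distributed load: 240.7 × 3.4 = 818.38 lb at 2.4 ft from P.
ΣF_x = 0: P_x + 700·cos64° = 0 → P_x = -306.9 lb.
ΣF_y = 0: P_y − 240.7·3.4 − 700·sin64° − 1800 − 1300 − 350 = 0 → P_y = 4898 lb.
ΣM about P: M_P − (240.7·3.4)·2.4 − 700·sin64°·1.2 − 1800·2.3 − 1300·3.6 − 350·6.9 = 0 → M_P = 13950 lb·ft.

P_x = -306.9 lb, P_y = 4898 lb, M_P = 13950 lb·ft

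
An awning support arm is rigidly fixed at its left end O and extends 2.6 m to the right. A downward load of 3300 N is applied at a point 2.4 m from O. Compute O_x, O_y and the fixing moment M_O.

ΣF_x = 0: O_x = 0.
ΣF_y = 0: O_y − 3300 = 0 → O_y = 3300 N.
ΣM about O: M_O − 3300·2.4 = 0 → M_O = 7920 N·m.

O_x = 0, O_y = 3300 N, M_O = 7920 N·m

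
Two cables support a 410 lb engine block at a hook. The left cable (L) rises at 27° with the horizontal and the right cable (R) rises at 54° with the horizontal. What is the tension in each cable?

ΣF_x = 0: −T_L·cos27° + T_R·cos54° = 0 → T_R = 1.51587·T_L.
ΣF_y = 0: T_L·sin27° + T_R·sin54° = 410.
Substitute: T_L·(0.45399 + 1.51587·0.809017) = 410 → T_L = 243.996 ≈ 244.0 lb.
Then T_R = 1.51587 × 243.996 = 369.9 lb.

T_L = 244.0 lb, T_R = 369.9 lb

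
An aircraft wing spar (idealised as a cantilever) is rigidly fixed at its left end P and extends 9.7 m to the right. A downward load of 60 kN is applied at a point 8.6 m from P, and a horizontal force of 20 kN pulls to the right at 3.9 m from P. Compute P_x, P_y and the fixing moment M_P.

ΣF_x = 0: P_x + 20 = 0 → P_x = -20.00 kN.
ΣF_y = 0: P_y − 60 = 0 → P_y = 60.00 kN.
ΣM about P: M_P − 60·8.6 = 0 → M_P = 516.0 kN·m.

P_x = -20.00 kN, P_y = 60.00 kN, M_P = 516.0 kN·m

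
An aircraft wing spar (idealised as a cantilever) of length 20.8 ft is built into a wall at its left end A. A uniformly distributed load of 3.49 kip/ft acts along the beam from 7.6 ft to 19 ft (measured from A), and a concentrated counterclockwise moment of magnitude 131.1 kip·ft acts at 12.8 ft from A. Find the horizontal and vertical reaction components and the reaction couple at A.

Resultant of the distributed load: 3.49 × 11.4 = 39.786 kip at 13.3 ft from A.
ΣF_x = 0: A_x = 0.
ΣF_y = 0: A_y − 3.49·11.4 = 0 → A_y = 39.79 kip.
ΣM about A: M_A − (3.49·11.4)·13.3 + 131.1 = 0 → M_A = 398.1 kip·ft.

A_x = 0, A_y = 39.79 kip, M_A = 398.1 kip·ft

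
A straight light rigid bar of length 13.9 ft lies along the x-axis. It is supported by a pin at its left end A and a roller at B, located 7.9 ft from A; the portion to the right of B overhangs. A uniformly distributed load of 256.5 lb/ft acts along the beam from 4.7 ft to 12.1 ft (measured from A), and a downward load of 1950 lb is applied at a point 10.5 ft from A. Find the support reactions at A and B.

A_x = 0, A_y = -761.9 lb, B_y = 4610 lb

Resultant of the distributed load: 256.5 × 7.4 = 1898.1 lb at 8.4 ft from A.
Taking moments about A: B_y·7.9 − (256.5·7.4)·8.4 − 1950·10.5 = 0 → B_y = 36419.04/7.9 = 4610.01 ≈ 4610 lb.
ΣF_y = 0: A_y + 4610.01 − 256.5·7.4 − 1950 = 0 → A_y = -761.9 lb.
ΣF_x = 0: no horizontal applied forces, so A_x = 0.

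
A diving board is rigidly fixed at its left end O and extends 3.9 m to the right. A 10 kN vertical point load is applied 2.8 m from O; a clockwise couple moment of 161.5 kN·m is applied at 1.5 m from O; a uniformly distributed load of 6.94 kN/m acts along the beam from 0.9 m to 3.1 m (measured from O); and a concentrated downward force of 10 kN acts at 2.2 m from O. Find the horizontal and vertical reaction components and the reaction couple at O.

O_x = 0, O_y = 35.27 kN, M_O = 242.0 kN·m

Resultant of the distributed load: 6.94 × 2.2 = 15.268 kN at 2 m from O.
ΣF_x = 0: O_x = 0.
ΣF_y = 0: O_y − 10 − 6.94·2.2 − 10 = 0 → O_y = 35.27 kN.
ΣM about O: M_O − 10·2.8 − 161.5 − (6.94·2.2)·2 − 10·2.2 = 0 → M_O = 242.0 kN·m.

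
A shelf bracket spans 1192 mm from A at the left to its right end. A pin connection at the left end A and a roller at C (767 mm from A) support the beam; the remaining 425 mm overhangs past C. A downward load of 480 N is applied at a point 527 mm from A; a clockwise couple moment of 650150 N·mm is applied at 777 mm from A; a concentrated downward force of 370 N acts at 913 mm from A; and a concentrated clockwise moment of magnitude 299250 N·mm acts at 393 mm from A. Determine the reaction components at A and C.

Taking moments about A: C_y·767 − 480·527 − 650150 − 370·913 − 299250 = 0 → C_y = 1540170/767 = 2008.04 ≈ 2008 N.
ΣF_y = 0: A_y + 2008.04 − 480 − 370 = 0 → A_y = -1158 N.
ΣF_x = 0: no horizontal applied forces, so A_x = 0.

A_x = 0, A_y = -1158 N, C_y = 2008 N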